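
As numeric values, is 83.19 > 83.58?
False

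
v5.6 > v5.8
False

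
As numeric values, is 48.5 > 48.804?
False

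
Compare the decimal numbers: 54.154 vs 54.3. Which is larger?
54.3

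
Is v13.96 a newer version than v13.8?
Yes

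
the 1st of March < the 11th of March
True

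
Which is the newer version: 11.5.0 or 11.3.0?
11.5.0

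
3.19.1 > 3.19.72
False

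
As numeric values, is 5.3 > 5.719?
False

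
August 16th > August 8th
True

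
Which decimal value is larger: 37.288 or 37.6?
37.6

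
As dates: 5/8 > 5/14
False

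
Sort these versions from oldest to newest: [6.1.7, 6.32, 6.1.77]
[6.1.7, 6.1.77, 6.32]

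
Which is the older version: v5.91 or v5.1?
v5.1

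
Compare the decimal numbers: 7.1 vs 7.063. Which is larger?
7.1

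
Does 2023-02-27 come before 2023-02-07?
No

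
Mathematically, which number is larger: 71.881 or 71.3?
71.881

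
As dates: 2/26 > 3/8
False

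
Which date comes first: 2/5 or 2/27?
2/5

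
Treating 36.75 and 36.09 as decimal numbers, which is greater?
36.75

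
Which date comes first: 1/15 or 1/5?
1/5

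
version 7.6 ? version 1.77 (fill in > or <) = >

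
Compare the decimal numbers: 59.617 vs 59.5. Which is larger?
59.617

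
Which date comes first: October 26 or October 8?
October 8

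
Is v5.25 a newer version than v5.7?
Yes. Version numbers are compared segment by segment as integers, not as decimals: minor version 25 > 7, so v5.25 > v5.7 (even though the decimal 5.25 < 5.7).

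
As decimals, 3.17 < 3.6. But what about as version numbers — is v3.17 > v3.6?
True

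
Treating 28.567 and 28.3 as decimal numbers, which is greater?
28.567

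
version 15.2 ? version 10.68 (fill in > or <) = >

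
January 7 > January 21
False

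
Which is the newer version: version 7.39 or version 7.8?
version 7.39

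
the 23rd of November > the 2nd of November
True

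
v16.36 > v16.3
True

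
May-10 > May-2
True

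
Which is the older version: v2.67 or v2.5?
v2.5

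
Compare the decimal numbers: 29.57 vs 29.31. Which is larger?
29.57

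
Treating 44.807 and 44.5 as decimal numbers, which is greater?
44.807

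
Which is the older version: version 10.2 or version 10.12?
version 10.2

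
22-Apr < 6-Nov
True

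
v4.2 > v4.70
False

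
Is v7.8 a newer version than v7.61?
No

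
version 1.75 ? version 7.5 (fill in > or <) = <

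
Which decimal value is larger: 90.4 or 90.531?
90.531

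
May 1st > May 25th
False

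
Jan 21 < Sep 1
True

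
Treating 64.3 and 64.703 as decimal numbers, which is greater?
64.703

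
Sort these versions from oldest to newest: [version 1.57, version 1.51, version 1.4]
[version 1.4, version 1.51, version 1.57]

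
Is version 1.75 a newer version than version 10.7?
No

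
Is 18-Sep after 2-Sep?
Yes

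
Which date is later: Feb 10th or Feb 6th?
Feb 10th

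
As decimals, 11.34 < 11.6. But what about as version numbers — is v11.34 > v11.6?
True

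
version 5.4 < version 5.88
True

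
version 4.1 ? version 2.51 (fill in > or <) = >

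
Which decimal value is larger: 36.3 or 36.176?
36.3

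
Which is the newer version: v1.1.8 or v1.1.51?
v1.1.51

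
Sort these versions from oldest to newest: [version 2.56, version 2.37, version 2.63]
[version 2.37, version 2.56, version 2.63]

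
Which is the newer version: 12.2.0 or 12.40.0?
12.40.0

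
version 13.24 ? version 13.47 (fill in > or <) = <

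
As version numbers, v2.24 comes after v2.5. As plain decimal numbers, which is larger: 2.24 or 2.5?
2.5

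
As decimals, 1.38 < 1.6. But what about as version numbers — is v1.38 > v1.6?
True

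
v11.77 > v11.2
True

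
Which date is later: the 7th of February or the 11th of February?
the 11th of February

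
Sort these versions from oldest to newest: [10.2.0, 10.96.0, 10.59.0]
[10.2.0, 10.59.0, 10.96.0]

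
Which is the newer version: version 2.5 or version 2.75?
version 2.75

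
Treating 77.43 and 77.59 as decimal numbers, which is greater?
77.59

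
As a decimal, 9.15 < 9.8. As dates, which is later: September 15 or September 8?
September 15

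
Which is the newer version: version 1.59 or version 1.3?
version 1.59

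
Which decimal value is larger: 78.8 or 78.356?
78.8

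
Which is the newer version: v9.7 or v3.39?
v9.7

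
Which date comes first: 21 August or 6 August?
6 August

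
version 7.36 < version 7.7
False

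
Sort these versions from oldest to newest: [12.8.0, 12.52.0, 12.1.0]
[12.1.0, 12.8.0, 12.52.0]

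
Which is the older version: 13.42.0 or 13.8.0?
13.8.0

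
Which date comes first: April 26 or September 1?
April 26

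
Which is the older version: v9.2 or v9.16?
v9.2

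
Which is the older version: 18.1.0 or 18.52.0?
18.1.0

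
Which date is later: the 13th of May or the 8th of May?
the 13th of May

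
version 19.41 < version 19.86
True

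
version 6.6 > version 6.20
False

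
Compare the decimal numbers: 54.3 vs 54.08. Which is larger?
54.3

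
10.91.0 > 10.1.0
True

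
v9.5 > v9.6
False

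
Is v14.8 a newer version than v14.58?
No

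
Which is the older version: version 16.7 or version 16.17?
version 16.7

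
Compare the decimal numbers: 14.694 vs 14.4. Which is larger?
14.694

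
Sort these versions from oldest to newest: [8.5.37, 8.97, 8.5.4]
[8.5.4, 8.5.37, 8.97]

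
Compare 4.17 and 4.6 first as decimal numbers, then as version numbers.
As decimals: 4.17 < 4.6. As versions: v4.17 > v4.6 (minor version 17 > 6).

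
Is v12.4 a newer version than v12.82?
No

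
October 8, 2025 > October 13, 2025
False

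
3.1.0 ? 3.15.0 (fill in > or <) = <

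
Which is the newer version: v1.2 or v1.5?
v1.5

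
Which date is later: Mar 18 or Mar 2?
Mar 18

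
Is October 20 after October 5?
Yes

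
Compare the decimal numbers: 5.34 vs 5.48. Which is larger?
5.48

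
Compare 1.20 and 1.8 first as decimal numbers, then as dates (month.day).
As decimals: 1.20 < 1.8. As dates: 1/20 is later than 1/8 (day 20 > day 8).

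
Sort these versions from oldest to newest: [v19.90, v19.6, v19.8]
[v19.6, v19.8, v19.90]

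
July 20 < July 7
False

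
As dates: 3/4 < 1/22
False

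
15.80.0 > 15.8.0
True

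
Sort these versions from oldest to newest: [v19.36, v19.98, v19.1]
[v19.1, v19.36, v19.98]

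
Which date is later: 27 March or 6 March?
27 March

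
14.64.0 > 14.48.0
True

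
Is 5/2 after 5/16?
No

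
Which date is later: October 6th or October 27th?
October 27th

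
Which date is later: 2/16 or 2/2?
2/16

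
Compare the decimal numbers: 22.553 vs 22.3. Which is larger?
22.553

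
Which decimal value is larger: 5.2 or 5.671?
5.671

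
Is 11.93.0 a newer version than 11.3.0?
Yes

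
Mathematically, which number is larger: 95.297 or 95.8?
95.8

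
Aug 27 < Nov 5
True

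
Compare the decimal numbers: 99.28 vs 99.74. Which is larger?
99.74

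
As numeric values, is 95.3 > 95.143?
True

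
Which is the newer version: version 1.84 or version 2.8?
version 2.8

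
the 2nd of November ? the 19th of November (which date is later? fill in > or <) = <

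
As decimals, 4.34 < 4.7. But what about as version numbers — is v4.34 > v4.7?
True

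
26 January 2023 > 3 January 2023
True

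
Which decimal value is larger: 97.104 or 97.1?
97.104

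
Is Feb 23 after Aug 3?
No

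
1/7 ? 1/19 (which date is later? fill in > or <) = <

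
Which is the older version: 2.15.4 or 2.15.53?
2.15.4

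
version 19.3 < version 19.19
True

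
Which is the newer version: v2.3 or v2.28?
v2.28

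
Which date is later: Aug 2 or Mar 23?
Aug 2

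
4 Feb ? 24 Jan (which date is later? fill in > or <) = >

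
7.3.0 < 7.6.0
True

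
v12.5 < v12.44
True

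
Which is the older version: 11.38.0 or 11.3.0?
11.3.0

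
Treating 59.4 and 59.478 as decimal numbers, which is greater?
59.478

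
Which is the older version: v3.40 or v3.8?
v3.8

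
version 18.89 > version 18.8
True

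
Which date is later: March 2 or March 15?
March 15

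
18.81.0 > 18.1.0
True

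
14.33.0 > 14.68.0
False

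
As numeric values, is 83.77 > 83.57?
True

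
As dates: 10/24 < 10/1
False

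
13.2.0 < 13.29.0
True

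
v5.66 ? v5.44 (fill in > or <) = >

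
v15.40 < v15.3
False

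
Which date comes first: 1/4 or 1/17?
1/4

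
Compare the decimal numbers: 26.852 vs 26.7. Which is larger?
26.852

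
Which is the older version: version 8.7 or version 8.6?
version 8.6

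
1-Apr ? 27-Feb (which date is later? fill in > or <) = >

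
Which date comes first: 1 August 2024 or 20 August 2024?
1 August 2024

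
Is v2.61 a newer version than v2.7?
Yes. Version numbers are compared segment by segment as integers, not as decimals: minor version 61 > 7, so v2.61 > v2.7 (even though the decimal 2.61 < 2.7).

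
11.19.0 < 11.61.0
True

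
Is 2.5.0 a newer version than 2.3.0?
Yes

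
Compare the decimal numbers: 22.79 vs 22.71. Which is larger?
22.79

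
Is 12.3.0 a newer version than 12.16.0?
No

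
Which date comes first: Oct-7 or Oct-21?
Oct-7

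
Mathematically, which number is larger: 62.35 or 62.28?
62.35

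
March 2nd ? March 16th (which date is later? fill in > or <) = <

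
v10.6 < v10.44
True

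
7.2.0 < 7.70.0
True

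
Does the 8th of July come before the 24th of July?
Yes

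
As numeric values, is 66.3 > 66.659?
False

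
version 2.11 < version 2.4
False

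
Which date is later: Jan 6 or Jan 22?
Jan 22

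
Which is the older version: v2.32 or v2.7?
v2.7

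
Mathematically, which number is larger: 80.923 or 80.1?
80.923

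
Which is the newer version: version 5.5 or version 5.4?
version 5.5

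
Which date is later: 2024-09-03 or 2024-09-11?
2024-09-11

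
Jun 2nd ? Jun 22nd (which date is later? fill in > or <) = <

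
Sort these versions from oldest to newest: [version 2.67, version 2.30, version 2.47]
[version 2.30, version 2.47, version 2.67]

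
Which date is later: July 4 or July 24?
July 24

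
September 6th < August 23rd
False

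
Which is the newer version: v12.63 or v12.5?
v12.63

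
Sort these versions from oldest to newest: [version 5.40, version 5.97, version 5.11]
[version 5.11, version 5.40, version 5.97]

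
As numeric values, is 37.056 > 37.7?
False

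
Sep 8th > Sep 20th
False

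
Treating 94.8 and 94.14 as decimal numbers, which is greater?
94.8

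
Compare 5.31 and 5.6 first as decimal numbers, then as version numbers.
As decimals: 5.31 < 5.6. As versions: v5.31 > v5.6 (minor version 31 > 6).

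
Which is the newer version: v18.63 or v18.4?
v18.63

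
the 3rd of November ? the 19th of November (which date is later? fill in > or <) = <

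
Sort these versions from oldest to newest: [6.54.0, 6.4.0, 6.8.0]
[6.4.0, 6.8.0, 6.54.0]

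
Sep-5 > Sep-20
False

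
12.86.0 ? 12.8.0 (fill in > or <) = >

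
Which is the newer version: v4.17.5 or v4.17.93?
v4.17.93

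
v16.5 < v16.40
True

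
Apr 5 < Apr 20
True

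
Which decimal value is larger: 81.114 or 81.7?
81.7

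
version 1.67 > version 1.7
True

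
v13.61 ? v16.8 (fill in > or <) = <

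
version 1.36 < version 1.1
False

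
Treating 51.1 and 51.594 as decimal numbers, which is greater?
51.594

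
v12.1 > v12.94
False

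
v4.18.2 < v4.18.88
True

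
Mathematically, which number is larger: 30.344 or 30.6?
30.6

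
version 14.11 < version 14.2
False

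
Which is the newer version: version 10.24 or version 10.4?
version 10.24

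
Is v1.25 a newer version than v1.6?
Yes. Version numbers are compared segment by segment as integers, not as decimals: minor version 25 > 6, so v1.25 > v1.6 (even though the decimal 1.25 < 1.6).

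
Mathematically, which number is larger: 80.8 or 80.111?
80.8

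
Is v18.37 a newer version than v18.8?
Yes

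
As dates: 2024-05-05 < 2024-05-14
True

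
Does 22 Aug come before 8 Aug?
No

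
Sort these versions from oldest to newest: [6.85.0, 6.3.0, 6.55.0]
[6.3.0, 6.55.0, 6.85.0]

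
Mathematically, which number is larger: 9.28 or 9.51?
9.51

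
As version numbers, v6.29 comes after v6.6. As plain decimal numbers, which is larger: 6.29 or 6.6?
6.6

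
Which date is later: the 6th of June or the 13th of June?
the 13th of June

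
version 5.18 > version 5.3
True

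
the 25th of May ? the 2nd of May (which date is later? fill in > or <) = >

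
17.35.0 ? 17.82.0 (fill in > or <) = <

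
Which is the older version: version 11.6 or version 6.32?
version 6.32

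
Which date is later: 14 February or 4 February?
14 February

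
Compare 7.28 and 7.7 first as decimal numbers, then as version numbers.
As decimals: 7.28 < 7.7. As versions: v7.28 > v7.7 (minor version 28 > 7).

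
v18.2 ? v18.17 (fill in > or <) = <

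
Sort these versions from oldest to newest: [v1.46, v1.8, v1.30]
[v1.8, v1.30, v1.46]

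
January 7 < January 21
True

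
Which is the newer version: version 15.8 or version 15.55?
version 15.55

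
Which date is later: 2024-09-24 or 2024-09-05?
2024-09-24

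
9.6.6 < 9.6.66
True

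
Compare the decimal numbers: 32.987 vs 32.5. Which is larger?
32.987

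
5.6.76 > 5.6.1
True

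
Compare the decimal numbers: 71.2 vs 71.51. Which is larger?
71.51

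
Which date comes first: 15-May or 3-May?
3-May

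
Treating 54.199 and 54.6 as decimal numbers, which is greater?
54.6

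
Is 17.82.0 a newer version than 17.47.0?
Yes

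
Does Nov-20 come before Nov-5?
No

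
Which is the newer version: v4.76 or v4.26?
v4.76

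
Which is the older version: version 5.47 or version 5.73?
version 5.47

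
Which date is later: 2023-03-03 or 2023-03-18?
2023-03-18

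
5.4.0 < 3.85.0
False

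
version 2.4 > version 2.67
False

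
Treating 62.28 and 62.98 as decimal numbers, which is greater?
62.98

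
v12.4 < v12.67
True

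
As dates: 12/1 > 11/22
True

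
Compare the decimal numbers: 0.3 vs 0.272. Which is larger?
0.3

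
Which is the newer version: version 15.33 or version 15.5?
version 15.33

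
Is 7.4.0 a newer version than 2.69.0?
Yes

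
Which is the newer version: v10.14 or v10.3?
v10.14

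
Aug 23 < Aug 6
False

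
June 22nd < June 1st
False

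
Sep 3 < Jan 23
False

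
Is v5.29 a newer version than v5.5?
Yes. Version numbers are compared segment by segment as integers, not as decimals: minor version 29 > 5, so v5.29 > v5.5 (even though the decimal 5.29 < 5.5).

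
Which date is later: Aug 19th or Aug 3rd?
Aug 19th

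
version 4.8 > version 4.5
True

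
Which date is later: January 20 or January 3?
January 20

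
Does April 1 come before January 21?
No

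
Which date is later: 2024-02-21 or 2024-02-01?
2024-02-21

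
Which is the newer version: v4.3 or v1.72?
v4.3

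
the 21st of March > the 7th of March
True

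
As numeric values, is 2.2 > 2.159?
True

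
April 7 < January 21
False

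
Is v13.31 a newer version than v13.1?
Yes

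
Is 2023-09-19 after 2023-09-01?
Yes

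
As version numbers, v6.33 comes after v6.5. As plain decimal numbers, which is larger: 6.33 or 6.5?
6.5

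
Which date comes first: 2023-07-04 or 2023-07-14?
2023-07-04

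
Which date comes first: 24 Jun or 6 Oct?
24 Jun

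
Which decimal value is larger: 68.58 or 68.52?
68.58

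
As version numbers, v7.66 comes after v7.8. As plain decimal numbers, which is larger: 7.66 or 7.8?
7.8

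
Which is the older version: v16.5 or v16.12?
v16.5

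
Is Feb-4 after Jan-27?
Yes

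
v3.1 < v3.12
True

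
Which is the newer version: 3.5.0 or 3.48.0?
3.48.0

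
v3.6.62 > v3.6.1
True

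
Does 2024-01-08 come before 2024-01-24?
Yes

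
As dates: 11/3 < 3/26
False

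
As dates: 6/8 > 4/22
True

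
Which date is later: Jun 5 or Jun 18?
Jun 18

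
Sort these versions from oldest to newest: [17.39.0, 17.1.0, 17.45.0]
[17.1.0, 17.39.0, 17.45.0]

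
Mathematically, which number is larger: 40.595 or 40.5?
40.595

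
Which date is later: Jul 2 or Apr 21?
Jul 2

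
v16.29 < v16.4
False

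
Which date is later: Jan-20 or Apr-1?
Apr-1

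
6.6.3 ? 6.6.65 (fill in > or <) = <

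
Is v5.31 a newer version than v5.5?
Yes. Version numbers are compared segment by segment as integers, not as decimals: minor version 31 > 5, so v5.31 > v5.5 (even though the decimal 5.31 < 5.5).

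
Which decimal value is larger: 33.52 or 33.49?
33.52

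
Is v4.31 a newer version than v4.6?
Yes. Version numbers are compared segment by segment as integers, not as decimals: minor version 31 > 6, so v4.31 > v4.6 (even though the decimal 4.31 < 4.6).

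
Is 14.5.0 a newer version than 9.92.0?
Yes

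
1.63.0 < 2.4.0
True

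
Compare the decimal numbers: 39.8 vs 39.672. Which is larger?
39.8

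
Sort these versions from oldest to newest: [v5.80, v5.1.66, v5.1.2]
[v5.1.2, v5.1.66, v5.80]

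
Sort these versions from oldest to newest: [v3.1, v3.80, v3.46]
[v3.1, v3.46, v3.80]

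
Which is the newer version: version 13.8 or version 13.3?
version 13.8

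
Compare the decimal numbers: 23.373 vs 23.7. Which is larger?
23.7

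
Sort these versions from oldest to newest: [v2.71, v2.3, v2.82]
[v2.3, v2.71, v2.82]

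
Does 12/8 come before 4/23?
No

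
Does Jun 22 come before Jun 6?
No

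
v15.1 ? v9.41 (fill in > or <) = >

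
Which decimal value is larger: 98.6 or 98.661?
98.661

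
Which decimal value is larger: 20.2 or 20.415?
20.415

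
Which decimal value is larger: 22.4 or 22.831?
22.831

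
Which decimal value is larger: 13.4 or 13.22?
13.4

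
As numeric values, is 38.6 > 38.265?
True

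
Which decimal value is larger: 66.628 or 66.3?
66.628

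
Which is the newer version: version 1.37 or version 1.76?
version 1.76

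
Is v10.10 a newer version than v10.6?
Yes. Version numbers are compared segment by segment as integers, not as decimals: minor version 10 > 6, so v10.10 > v10.6 (even though the decimal 10.10 < 10.6).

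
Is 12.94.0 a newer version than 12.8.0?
Yes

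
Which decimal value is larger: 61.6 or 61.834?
61.834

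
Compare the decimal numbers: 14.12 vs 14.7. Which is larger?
14.7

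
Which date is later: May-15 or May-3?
May-15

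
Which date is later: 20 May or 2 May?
20 May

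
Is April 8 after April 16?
No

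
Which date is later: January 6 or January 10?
January 10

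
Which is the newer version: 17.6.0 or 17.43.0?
17.43.0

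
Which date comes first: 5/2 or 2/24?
2/24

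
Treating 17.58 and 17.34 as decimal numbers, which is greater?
17.58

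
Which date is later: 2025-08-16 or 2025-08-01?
2025-08-16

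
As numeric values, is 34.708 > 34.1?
True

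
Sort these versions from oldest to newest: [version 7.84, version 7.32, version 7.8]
[version 7.8, version 7.32, version 7.84]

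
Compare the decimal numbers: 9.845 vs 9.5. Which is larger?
9.845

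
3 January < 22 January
True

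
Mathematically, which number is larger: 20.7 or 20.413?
20.7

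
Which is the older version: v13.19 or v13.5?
v13.5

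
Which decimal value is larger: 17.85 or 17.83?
17.85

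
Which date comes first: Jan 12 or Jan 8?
Jan 8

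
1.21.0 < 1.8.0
False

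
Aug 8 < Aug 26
True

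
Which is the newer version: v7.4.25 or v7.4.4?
v7.4.25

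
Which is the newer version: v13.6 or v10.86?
v13.6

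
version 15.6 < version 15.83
True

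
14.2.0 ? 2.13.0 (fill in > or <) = >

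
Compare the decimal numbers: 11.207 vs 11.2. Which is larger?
11.207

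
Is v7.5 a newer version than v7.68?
No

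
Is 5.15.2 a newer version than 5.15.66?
No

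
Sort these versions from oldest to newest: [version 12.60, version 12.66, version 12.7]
[version 12.7, version 12.60, version 12.66]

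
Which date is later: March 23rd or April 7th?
April 7th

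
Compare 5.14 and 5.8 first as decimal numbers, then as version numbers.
As decimals: 5.14 < 5.8. As versions: v5.14 > v5.8 (minor version 14 > 8).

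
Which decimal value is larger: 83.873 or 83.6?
83.873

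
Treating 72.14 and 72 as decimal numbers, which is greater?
72.14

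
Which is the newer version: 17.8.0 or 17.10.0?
17.10.0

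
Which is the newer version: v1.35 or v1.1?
v1.35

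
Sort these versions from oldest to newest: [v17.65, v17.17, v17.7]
[v17.7, v17.17, v17.65]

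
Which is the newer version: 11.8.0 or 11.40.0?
11.40.0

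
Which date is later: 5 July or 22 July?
22 July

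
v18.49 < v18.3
False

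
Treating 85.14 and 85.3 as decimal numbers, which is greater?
85.3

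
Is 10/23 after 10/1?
Yes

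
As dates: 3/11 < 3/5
False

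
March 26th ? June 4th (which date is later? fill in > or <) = <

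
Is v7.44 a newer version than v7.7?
Yes. Version numbers are compared segment by segment as integers, not as decimals: minor version 44 > 7, so v7.44 > v7.7 (even though the decimal 7.44 < 7.7).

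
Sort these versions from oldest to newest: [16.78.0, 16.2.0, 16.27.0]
[16.2.0, 16.27.0, 16.78.0]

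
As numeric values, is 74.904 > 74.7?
True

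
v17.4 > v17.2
True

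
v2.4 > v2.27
False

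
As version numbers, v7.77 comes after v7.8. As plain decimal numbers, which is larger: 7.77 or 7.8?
7.8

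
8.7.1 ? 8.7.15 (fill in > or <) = <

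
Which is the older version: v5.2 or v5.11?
v5.2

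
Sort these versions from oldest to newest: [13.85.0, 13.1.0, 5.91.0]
[5.91.0, 13.1.0, 13.85.0]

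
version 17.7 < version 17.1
False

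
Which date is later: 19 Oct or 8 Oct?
19 Oct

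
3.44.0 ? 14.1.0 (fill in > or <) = <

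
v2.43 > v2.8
True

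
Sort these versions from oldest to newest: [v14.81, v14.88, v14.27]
[v14.27, v14.81, v14.88]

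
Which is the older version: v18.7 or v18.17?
v18.7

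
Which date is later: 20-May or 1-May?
20-May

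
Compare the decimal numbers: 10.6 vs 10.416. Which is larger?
10.6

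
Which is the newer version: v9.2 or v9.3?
v9.3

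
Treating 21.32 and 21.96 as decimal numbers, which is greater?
21.96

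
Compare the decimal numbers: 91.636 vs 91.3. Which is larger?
91.636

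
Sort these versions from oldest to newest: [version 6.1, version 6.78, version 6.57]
[version 6.1, version 6.57, version 6.78]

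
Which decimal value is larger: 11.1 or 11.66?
11.66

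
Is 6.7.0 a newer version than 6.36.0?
No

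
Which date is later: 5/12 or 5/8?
5/12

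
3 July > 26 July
False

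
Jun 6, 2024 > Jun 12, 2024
False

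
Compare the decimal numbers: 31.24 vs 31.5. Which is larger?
31.5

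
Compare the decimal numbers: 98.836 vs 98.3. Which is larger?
98.836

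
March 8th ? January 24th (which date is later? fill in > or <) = >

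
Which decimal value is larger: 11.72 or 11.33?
11.72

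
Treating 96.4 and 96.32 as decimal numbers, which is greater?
96.4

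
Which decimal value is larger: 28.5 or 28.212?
28.5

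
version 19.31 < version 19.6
False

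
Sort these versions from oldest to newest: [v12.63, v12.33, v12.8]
[v12.8, v12.33, v12.63]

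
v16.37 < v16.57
True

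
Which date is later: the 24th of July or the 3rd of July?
the 24th of July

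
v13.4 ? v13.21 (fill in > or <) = <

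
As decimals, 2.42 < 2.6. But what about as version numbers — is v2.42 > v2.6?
True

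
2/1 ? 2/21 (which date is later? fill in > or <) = <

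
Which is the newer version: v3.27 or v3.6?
v3.27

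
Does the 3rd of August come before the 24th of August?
Yes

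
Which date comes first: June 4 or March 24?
March 24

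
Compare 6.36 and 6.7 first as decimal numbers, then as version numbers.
As decimals: 6.36 < 6.7. As versions: v6.36 > v6.7 (minor version 36 > 7).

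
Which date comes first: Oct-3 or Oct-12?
Oct-3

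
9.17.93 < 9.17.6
False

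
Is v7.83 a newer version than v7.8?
Yes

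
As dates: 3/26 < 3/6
False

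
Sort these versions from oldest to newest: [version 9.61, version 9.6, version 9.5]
[version 9.5, version 9.6, version 9.61]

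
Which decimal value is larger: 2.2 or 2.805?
2.805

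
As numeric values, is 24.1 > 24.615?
False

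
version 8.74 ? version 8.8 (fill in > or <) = >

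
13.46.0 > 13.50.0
False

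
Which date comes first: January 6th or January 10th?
January 6th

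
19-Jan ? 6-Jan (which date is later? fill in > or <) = >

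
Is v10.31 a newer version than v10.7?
Yes. Version numbers are compared segment by segment as integers, not as decimals: minor version 31 > 7, so v10.31 > v10.7 (even though the decimal 10.31 < 10.7).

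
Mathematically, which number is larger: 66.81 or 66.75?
66.81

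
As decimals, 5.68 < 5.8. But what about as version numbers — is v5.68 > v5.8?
True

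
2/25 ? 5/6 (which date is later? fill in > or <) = <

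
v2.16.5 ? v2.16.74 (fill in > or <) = <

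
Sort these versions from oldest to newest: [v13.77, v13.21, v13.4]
[v13.4, v13.21, v13.77]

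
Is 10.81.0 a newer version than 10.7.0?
Yes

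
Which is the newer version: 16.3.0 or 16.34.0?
16.34.0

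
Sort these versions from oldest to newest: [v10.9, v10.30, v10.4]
[v10.4, v10.9, v10.30]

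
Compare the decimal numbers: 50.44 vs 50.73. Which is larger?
50.73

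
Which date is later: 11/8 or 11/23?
11/23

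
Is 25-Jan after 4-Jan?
Yes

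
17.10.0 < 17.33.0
True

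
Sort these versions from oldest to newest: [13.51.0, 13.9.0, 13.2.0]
[13.2.0, 13.9.0, 13.51.0]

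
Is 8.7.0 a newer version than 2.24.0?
Yes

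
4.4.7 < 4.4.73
True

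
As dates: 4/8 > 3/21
True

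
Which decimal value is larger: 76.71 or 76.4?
76.71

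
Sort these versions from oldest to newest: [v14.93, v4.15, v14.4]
[v4.15, v14.4, v14.93]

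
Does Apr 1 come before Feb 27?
No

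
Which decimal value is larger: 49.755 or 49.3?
49.755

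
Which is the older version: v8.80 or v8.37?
v8.37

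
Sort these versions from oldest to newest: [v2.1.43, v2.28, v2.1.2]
[v2.1.2, v2.1.43, v2.28]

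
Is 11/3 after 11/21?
No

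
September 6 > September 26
False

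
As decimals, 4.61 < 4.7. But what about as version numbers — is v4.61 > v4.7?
True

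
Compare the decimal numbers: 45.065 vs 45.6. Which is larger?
45.6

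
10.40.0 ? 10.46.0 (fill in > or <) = <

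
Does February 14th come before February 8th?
No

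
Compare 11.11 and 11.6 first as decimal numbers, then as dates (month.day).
As decimals: 11.11 < 11.6. As dates: 11/11 is later than 11/6 (day 11 > day 6).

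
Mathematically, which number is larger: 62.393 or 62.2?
62.393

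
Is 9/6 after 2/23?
Yes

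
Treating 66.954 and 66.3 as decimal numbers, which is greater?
66.954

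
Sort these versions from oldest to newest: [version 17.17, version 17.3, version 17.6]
[version 17.3, version 17.6, version 17.17]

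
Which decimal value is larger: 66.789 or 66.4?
66.789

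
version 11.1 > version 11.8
False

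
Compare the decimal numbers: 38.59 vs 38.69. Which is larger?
38.69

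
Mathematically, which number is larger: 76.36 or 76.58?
76.58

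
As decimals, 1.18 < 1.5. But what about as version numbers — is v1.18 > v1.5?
True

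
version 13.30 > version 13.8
True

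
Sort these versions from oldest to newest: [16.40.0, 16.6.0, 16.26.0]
[16.6.0, 16.26.0, 16.40.0]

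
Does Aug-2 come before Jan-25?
No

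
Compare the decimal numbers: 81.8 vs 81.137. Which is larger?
81.8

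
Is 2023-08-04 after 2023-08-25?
No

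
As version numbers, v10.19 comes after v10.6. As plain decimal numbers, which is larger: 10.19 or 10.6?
10.6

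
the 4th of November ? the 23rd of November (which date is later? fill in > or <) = <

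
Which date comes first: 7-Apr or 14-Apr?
7-Apr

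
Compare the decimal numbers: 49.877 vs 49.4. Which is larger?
49.877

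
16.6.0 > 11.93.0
True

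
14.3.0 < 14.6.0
True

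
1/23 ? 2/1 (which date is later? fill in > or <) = <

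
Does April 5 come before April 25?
Yes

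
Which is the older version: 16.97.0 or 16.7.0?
16.7.0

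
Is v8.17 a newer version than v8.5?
Yes. Version numbers are compared segment by segment as integers, not as decimals: minor version 17 > 5, so v8.17 > v8.5 (even though the decimal 8.17 < 8.5).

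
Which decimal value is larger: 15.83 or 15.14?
15.83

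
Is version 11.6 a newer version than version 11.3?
Yes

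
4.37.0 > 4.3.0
True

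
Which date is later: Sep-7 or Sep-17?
Sep-17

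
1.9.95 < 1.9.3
False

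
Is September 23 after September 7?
Yes. Day 23 comes after day 7 in September — this is a date comparison, not a decimal one (the decimal 9.23 would be smaller than 9.7).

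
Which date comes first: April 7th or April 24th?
April 7th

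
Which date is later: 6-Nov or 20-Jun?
6-Nov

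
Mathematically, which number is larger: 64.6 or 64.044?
64.6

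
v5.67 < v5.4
False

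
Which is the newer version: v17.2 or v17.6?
v17.6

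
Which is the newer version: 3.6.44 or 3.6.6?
3.6.44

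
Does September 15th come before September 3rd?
No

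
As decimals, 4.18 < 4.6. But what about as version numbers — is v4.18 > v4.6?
True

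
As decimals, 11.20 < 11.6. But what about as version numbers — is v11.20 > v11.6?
True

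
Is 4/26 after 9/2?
No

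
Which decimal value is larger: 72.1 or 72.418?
72.418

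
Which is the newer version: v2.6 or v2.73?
v2.73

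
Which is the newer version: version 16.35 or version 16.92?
version 16.92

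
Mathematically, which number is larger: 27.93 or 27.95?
27.95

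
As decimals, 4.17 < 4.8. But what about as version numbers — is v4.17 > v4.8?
True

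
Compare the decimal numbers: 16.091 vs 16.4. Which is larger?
16.4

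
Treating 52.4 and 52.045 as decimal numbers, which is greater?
52.4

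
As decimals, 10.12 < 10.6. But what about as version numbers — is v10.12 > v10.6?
True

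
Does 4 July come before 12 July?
Yes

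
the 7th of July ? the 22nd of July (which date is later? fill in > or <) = <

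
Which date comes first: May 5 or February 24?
February 24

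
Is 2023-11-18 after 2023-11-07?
Yes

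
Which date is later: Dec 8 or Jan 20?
Dec 8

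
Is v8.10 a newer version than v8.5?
Yes. Version numbers are compared segment by segment as integers, not as decimals: minor version 10 > 5, so v8.10 > v8.5 (even though the decimal 8.10 < 8.5).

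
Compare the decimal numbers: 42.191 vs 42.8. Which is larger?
42.8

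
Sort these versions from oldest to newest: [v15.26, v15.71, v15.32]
[v15.26, v15.32, v15.71]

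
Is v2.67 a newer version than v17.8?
No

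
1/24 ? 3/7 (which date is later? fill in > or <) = <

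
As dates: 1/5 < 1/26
True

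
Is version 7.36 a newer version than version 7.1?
Yes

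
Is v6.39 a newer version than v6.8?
Yes. Version numbers are compared segment by segment as integers, not as decimals: minor version 39 > 8, so v6.39 > v6.8 (even though the decimal 6.39 < 6.8).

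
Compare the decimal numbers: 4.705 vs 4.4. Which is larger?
4.705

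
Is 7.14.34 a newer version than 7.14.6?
Yes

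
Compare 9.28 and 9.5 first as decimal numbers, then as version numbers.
As decimals: 9.28 < 9.5. As versions: v9.28 > v9.5 (minor version 28 > 5).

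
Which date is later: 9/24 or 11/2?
11/2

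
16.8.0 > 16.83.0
False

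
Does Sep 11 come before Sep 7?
No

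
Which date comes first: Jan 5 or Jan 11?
Jan 5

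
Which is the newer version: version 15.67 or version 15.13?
version 15.67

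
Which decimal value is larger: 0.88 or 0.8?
0.88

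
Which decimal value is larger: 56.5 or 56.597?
56.597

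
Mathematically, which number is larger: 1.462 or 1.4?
1.462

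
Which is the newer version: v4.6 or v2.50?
v4.6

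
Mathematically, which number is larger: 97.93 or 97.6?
97.93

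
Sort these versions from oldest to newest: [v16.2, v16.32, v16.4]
[v16.2, v16.4, v16.32]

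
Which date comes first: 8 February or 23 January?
23 January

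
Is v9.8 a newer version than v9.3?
Yes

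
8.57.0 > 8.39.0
True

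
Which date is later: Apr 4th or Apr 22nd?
Apr 22nd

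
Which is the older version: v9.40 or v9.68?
v9.40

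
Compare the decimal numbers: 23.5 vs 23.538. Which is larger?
23.538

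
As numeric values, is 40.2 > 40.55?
False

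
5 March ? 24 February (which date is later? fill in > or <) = >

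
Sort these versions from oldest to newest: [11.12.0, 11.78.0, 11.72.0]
[11.12.0, 11.72.0, 11.78.0]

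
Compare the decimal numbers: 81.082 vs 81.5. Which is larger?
81.5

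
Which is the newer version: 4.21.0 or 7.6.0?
7.6.0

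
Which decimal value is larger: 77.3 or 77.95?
77.95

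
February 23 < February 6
False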